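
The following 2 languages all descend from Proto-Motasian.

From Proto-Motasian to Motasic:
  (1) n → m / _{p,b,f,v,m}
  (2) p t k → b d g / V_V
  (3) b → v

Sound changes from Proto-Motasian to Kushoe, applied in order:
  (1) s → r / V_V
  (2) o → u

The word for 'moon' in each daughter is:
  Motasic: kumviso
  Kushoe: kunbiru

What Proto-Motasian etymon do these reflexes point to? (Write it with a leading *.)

*kunbiso

Position 4: Motasic has v, Kushoe has b. Kushoe preserves b here (none of its changes turn any other segment into b), so the proto-segment is *b.
Position 6: Motasic has s, Kushoe has r. Motasic preserves s here (none of its changes turn any other segment into s), so the proto-segment is *s.
Continuing position by position gives *kunbiso; check it forward:
Motasic: start from *kunbiso.
  rule 1 (nasal place assimilation): kunbiso → kumbiso
  rule 2: no change — kumbiso
  rule 3 (unconditioned shift): kumbiso → kumviso
  ⇒ Motasic kumviso
Kushoe: start from *kunbiso.
  rule 1 (rhotacism): kunbiso → kunbiro
  rule 2 (vowel merger): kunbiro → kunbiru
  ⇒ Kushoe kunbiru
*kunbiso is the unique common source.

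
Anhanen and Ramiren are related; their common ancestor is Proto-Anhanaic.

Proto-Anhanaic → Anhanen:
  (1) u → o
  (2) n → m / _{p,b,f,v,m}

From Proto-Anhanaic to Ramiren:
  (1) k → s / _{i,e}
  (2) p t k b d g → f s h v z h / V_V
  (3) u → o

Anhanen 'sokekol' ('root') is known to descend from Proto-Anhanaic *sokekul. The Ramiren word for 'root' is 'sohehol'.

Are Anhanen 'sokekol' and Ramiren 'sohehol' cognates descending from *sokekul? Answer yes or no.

Derive the expected Ramiren reflex of *sokekul:
Ramiren: *sokekul
  sokekul → sosekul   [palatalisation]
  sosekul → sosehul   [intervocalic lenition]
  sosehul → sosehol   [vowel merger]
  giving Ramiren sosehol.
The regular Ramiren reflex would be 'sosehol', but the attested form is 'sohehol'. The correspondence is irregular, so they are not cognates (the Ramiren form has a different source).

no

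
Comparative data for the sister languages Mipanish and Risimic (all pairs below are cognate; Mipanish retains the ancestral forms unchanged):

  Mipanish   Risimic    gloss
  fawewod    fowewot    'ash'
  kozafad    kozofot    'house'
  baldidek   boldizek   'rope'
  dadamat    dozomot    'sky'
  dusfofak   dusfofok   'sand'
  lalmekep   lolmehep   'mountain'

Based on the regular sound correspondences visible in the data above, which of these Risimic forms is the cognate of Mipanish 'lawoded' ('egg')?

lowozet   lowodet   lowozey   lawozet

fawewod ~ fowewot, kozafad ~ kozofot — Mipanish a corresponds to Risimic o after a consonant, before a consonant other than r, m, n, p, b, f, v.
baldidek ~ boldizek — Mipanish d corresponds to Risimic z between vowels (before a front vowel).
fawewod ~ fowewot, kozafad ~ kozofot — Mipanish d corresponds to Risimic t word-finally.
Applying these to Mipanish 'lawoded':
  lawoded → lowoded   (a→o after a consonant, before a consonant other than r, m, n, p, b, f, v)
  lowoded → lowozed   (d→z between vowels (before a front vowel))
  lowozed → lowozet   (d→t word-finally)
So the Risimic cognate is 'lowozet'.

lowozet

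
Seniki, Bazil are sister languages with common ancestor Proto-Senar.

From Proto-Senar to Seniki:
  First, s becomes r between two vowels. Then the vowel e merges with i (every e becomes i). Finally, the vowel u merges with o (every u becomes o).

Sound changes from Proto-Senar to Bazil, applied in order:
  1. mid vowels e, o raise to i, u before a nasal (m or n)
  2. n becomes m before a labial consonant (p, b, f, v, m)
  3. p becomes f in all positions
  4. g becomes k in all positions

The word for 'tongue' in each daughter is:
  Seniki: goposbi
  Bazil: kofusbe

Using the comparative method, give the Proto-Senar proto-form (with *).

*gopusbe

Position 7: Seniki has i, Bazil has e. Bazil preserves e here (none of its changes turn any other segment into e), so the proto-segment is *e.
Position 1: Seniki has g, Bazil has k. Seniki preserves g here (none of its changes turn any other segment into g), so the proto-segment is *g.
This points to *gopusbe. Verify forward in each daughter:
Seniki: *gopusbe > gopusbi > goposbi  (by vowel merger, vowel merger)
Bazil: *gopusbe
  gopusbe (rule 1 does not apply)
  gopusbe (rule 2 does not apply)
  gopusbe → gofusbe   [unconditioned shift]
  gofusbe → kofusbe   [unconditioned shift]
  giving Bazil kofusbe.
Only *gopusbe yields all of Seniki goposbi, Bazil kofusbe.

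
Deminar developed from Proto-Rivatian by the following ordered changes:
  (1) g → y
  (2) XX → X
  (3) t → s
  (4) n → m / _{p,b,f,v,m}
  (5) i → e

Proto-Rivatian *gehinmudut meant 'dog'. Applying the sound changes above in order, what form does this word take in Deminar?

Deminar: *gehinmudut > yehinmudut > yehinmudus > yehimmudus > yehemmudus  (by unconditioned shift, unconditioned shift, nasal place assimilation, vowel merger)

yehemmudus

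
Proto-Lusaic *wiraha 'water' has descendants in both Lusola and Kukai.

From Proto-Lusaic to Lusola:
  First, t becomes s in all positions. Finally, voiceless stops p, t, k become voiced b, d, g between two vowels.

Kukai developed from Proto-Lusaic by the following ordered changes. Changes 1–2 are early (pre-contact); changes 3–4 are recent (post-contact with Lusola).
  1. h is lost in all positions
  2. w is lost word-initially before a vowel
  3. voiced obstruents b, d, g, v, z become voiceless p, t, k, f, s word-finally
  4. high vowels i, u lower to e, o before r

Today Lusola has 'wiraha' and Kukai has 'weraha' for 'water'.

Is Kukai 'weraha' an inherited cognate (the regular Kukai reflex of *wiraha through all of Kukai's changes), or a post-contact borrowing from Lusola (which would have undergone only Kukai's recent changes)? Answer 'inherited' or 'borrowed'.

If inherited, *wiraha would pass through all of Kukai's changes:
Kukai: *wiraha
  wiraha → wiraa   [h-loss]
  wiraa → iraa   [glide loss]
  iraa (rule 3 does not apply)
  iraa → eraa   [pre-rhotic lowering]
  giving Kukai eraa.
If borrowed from Lusola 'wiraha' after the early changes, it would undergo only the recent ones:
  rule 3 (final devoicing): no change (wiraha)
  rule 4 (pre-rhotic lowering): wiraha → weraha
  ⇒ as a loan: weraha
Kukai 'weraha' matches the loan outcome 'weraha', not the inherited 'eraa' — it skipped the early Kukai changes, so it was borrowed from Lusola.

borrowed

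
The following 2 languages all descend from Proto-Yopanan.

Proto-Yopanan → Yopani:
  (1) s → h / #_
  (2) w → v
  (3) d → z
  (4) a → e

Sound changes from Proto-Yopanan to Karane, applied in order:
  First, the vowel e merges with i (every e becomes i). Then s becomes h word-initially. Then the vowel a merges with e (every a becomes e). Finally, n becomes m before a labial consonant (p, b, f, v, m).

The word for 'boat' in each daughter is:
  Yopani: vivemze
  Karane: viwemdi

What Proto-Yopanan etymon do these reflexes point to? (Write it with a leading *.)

Position 4: Yopani has e, Karane has e. In Karane, e can only continue *a, so the proto-segment is *a.
Position 3: Yopani has v, Karane has w. Karane preserves w here (none of its changes turn any other segment into w), so the proto-segment is *w.
Verify the candidate proto-form against each daughter:
Yopani: start from *viwamde.
  rule 1: no change — viwamde
  rule 2 (unconditioned shift): viwamde → vivamde
  rule 3 (unconditioned shift): vivamde → vivamze
  rule 4 (vowel merger): vivamze → vivemze
  ⇒ Yopani vivemze
Karane: *viwamde > viwamdi > viwemdi  (by vowel merger, vowel merger)
*viwamde is the unique common source.

*viwamde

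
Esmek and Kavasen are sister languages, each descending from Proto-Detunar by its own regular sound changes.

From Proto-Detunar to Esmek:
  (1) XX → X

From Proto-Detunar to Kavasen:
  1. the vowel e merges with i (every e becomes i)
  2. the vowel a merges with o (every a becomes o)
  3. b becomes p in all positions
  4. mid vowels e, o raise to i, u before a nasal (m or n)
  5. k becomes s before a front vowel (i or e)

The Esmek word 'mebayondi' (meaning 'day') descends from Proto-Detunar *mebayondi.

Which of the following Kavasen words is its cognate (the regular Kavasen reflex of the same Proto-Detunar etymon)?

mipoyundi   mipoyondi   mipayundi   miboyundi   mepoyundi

mipoyundi

Kavasen: *mebayondi > mibayondi > miboyondi > mipoyondi > mipoyundi  (by vowel merger, vowel merger, unconditioned shift, pre-nasal raising)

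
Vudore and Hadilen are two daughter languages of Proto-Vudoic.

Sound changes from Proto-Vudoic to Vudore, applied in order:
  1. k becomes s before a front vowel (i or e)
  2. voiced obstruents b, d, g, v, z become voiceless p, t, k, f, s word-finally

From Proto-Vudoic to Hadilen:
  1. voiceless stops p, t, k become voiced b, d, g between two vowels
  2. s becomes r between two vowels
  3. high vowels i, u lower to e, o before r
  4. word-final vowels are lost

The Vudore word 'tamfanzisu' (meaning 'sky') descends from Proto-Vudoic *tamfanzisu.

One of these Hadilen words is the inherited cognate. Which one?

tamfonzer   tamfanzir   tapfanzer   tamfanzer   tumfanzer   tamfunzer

Hadilen: *tamfanzisu > tamfanziru > tamfanzeru > tamfanzer  (by rhotacism, pre-rhotic lowering, apocope)
Among the options, 'tamfanzer' alone shows every Hadilen change applied in order.

tamfanzer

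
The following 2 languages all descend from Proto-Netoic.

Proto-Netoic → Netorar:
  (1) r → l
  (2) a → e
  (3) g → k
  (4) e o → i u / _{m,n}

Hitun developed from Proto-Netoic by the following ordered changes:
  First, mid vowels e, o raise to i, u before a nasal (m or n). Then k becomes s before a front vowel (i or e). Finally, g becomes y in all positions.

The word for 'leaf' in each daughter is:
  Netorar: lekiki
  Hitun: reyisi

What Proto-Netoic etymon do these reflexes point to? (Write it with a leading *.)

Position 3: Netorar has k, Hitun has y. Taking the neighbouring segments as reconstructed: Netorar k could go back to *k or *g; Hitun y could go back to *g or *y — the one source consistent with every daughter is *g.
Position 5: Netorar has k, Hitun has s. Taking the neighbouring segments as reconstructed: Netorar k could go back to *k or *g; Hitun s could go back to *k or *s — the one source consistent with every daughter is *k.
Verify the candidate proto-form against each daughter:
Netorar: *regiki > legiki > lekiki  (by unconditioned shift, unconditioned shift)
Hitun: *regiki > regisi > reyisi  (by palatalisation, unconditioned shift)
Only *regiki yields all of Netorar lekiki, Hitun reyisi.

*regiki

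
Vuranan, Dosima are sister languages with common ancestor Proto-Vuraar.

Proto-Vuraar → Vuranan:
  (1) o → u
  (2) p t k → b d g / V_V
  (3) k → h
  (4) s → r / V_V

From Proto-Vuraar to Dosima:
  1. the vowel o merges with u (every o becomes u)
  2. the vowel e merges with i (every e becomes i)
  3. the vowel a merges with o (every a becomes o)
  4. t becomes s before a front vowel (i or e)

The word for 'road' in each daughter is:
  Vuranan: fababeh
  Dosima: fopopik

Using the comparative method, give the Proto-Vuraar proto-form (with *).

*fapapek

Position 3: Vuranan has b, Dosima has p. Dosima preserves p here (none of its changes turn any other segment into p), so the proto-segment is *p.
Position 5: Vuranan has b, Dosima has p. Dosima preserves p here (none of its changes turn any other segment into p), so the proto-segment is *p.
Position 7: Vuranan has h, Dosima has k. Dosima preserves k here (none of its changes turn any other segment into k), so the proto-segment is *k.
This points to *fapapek. Verify forward in each daughter:
Vuranan: start from *fapapek.
  rule 1: no change — fapapek
  rule 2 (intervocalic voicing): fapapek → fababek
  rule 3 (unconditioned shift): fababek → fababeh
  rule 4: no change — fababeh
  ⇒ Vuranan fababeh
Dosima: *fapapek
  fapapek (rule 1 does not apply)
  fapapek → fapapik   [vowel merger]
  fapapik → fopopik   [vowel merger]
  fopopik (rule 4 does not apply)
  giving Dosima fopopik.
Only *fapapek yields all of Vuranan fababeh, Dosima fopopik.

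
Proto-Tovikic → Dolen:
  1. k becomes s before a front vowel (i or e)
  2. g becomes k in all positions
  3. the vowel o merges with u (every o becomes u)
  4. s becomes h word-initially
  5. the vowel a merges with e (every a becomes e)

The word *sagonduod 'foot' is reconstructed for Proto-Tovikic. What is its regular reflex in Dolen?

hekunduud

Dolen: start from *sagonduod.
  rule 1: no change — sagonduod
  rule 2 (unconditioned shift): sagonduod → sakonduod
  rule 3 (vowel merger): sakonduod → sakunduud
  rule 4 (debuccalisation): sakunduud → hakunduud
  rule 5 (vowel merger): hakunduud → hekunduud
  ⇒ Dolen hekunduud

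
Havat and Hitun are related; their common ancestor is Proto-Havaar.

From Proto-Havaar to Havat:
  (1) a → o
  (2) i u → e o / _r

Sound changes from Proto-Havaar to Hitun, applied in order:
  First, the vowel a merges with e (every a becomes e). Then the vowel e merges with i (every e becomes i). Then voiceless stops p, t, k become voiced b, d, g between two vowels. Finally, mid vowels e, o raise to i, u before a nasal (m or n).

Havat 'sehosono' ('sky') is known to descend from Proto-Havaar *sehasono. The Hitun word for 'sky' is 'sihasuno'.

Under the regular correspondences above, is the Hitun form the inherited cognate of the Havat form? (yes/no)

no

Derive the expected Hitun reflex of *sehasono:
Hitun: *sehasono
  sehasono → sehesono   [vowel merger]
  sehesono → sihisono   [vowel merger]
  sihisono (rule 3 does not apply)
  sihisono → sihisuno   [pre-nasal raising]
  giving Hitun sihisuno.
The regular Hitun reflex would be 'sihisuno', but the attested form is 'sihasuno'. The correspondence is irregular, so they are not cognates (the Hitun form has a different source).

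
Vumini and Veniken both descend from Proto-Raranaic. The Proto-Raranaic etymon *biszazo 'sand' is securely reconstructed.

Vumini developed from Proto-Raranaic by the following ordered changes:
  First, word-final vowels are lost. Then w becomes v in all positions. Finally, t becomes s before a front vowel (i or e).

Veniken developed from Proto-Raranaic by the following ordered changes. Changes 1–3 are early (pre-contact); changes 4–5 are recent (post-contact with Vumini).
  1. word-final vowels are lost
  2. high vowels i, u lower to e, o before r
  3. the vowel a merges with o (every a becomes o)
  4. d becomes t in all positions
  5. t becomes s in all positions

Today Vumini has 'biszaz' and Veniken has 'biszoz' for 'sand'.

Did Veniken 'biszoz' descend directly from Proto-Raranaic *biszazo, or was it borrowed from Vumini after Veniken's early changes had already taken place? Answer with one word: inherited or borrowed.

If inherited, *biszazo would pass through all of Veniken's changes:
Veniken: start from *biszazo.
  rule 1 (apocope): biszazo → biszaz
  rule 2: no change — biszaz
  rule 3 (vowel merger): biszaz → biszoz
  rule 4: no change — biszoz
  rule 5: no change — biszoz
  ⇒ Veniken biszoz
If borrowed from Vumini 'biszaz' after the early changes, it would undergo only the recent ones:
  rule 4 (unconditioned shift): no change (biszaz)
  rule 5 (unconditioned shift): no change (biszaz)
  ⇒ as a loan: biszaz
Veniken 'biszoz' matches the inherited outcome exactly, so it is an inherited cognate, not a loan.

inherited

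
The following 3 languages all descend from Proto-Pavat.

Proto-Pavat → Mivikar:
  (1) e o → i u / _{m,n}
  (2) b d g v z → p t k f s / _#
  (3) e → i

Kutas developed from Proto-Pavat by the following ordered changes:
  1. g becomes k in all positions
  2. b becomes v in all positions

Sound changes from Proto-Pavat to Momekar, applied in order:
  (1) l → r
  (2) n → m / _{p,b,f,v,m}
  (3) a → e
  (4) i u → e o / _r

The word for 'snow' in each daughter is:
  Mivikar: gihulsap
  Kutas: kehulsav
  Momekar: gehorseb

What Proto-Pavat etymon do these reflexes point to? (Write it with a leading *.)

Position 8: Mivikar has p, Kutas has v, Momekar has b. Momekar preserves b here (none of its changes turn any other segment into b), so the proto-segment is *b.
Position 4: Mivikar has u, Kutas has u, Momekar has o. Kutas preserves u here (none of its changes turn any other segment into u), so the proto-segment is *u.
Continuing position by position gives *gehulsab; check it forward:
Mivikar: start from *gehulsab.
  rule 1: no change — gehulsab
  rule 2 (final devoicing): gehulsab → gehulsap
  rule 3 (vowel merger): gehulsap → gihulsap
  ⇒ Mivikar gihulsap
Kutas: start from *gehulsab.
  rule 1 (unconditioned shift): gehulsab → kehulsab
  rule 2 (unconditioned shift): kehulsab → kehulsav
  ⇒ Kutas kehulsav
Momekar: start from *gehulsab.
  rule 1 (unconditioned shift): gehulsab → gehursab
  rule 2: no change — gehursab
  rule 3 (vowel merger): gehursab → gehurseb
  rule 4 (pre-rhotic lowering): gehurseb → gehorseb
  ⇒ Momekar gehorseb
*gehulsab is the unique common source.

*gehulsab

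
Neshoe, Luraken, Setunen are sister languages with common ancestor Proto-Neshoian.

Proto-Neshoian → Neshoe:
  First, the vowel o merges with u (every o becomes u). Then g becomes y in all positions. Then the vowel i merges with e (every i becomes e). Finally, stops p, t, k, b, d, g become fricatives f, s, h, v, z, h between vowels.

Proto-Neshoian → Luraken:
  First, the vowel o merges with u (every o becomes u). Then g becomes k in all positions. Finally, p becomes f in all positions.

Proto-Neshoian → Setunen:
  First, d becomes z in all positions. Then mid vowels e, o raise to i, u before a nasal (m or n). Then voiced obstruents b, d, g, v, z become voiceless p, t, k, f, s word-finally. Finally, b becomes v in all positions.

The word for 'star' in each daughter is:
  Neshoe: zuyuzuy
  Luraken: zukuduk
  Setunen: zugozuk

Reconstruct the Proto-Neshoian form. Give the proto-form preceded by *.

Position 7: Neshoe has y, Luraken has k, Setunen has k. Taking the neighbouring segments as reconstructed: Neshoe y could go back to *g or *y; Luraken k could go back to *k or *g; Setunen k could go back to *k or *g — the one source consistent with every daughter is *g.
Position 4: Neshoe has u, Luraken has u, Setunen has o. Setunen preserves o here (none of its changes turn any other segment into o), so the proto-segment is *o.
Position 3: Neshoe has y, Luraken has k, Setunen has g. Setunen preserves g here (none of its changes turn any other segment into g), so the proto-segment is *g.
This points to *zugodug. Verify forward in each daughter:
Neshoe: start from *zugodug.
  rule 1 (vowel merger): zugodug → zugudug
  rule 2 (unconditioned shift): zugudug → zuyuduy
  rule 3: no change — zuyuduy
  rule 4 (intervocalic lenition): zuyuduy → zuyuzuy
  ⇒ Neshoe zuyuzuy
Luraken: *zugodug > zugudug > zukuduk  (by vowel merger, unconditioned shift)
Setunen: *zugodug
  zugodug → zugozug   [unconditioned shift]
  zugozug (rule 2 does not apply)
  zugozug → zugozuk   [final devoicing]
  zugozuk (rule 4 does not apply)
  giving Setunen zugozuk.
Only *zugodug yields all of Neshoe zuyuzuy, Luraken zukuduk, Setunen zugozuk.

*zugodug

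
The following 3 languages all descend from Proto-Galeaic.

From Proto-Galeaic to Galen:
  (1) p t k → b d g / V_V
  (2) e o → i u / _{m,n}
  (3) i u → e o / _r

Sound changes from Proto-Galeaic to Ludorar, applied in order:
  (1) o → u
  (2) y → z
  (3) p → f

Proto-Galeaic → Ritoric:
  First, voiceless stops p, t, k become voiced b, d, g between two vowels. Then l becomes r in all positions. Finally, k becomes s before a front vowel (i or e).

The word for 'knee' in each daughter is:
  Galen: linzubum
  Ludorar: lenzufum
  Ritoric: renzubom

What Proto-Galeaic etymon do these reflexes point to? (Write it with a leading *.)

Position 6: Galen has b, Ludorar has f, Ritoric has b. Taking the neighbouring segments as reconstructed: Galen b could go back to *p or *b; Ludorar f could go back to *p or *f; Ritoric b could go back to *p or *b — the one source consistent with every daughter is *p.
Position 2: Galen has i, Ludorar has e, Ritoric has e. Ludorar preserves e here (none of its changes turn any other segment into e), so the proto-segment is *e.
Position 1: Galen has l, Ludorar has l, Ritoric has r. Galen preserves l here (none of its changes turn any other segment into l), so the proto-segment is *l.
Verify the candidate proto-form against each daughter:
Galen: *lenzupom > lenzubom > linzubum  (by intervocalic voicing, pre-nasal raising)
Ludorar: start from *lenzupom.
  rule 1 (vowel merger): lenzupom → lenzupum
  rule 2: no change — lenzupum
  rule 3 (unconditioned shift): lenzupum → lenzufum
  ⇒ Ludorar lenzufum
Ritoric: start from *lenzupom.
  rule 1 (intervocalic voicing): lenzupom → lenzubom
  rule 2 (unconditioned shift): lenzubom → renzubom
  rule 3: no change — renzubom
  ⇒ Ritoric renzubom
No other proto-form is consistent with every reflex, so the reconstruction is *lenzupom.

*lenzupom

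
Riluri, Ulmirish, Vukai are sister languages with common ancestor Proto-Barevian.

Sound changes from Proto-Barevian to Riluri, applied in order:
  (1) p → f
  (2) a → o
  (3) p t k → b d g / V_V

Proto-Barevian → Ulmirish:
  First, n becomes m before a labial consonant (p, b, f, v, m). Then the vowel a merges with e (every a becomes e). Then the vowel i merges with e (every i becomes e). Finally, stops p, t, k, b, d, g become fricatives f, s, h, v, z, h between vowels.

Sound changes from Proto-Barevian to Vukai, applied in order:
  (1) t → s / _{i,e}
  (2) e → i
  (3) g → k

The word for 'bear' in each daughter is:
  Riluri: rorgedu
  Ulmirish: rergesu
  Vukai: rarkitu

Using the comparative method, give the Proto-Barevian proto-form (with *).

Position 2: Riluri has o, Ulmirish has e, Vukai has a. Vukai preserves a here (none of its changes turn any other segment into a), so the proto-segment is *a.
Position 6: Riluri has d, Ulmirish has s, Vukai has t. Vukai preserves t here (none of its changes turn any other segment into t), so the proto-segment is *t.
Verify the candidate proto-form against each daughter:
Riluri: *rargetu
  rargetu (rule 1 does not apply)
  rargetu → rorgetu   [vowel merger]
  rorgetu → rorgedu   [intervocalic voicing]
  giving Riluri rorgedu.
Ulmirish: *rargetu
  rargetu (rule 1 does not apply)
  rargetu → rergetu   [vowel merger]
  rergetu (rule 3 does not apply)
  rergetu → rergesu   [intervocalic lenition]
  giving Ulmirish rergesu.
Vukai: *rargetu > rargitu > rarkitu  (by vowel merger, unconditioned shift)
*rargetu is the unique common source.

*rargetu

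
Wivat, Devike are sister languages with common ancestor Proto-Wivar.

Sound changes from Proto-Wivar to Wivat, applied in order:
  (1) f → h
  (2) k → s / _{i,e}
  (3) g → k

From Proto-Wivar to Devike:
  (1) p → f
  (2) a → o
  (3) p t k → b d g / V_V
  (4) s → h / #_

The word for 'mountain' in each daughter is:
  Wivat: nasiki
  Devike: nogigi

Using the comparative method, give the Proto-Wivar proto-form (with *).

*nakigi

Position 3: Wivat has s, Devike has g. Taking the neighbouring segments as reconstructed: Wivat s could go back to *k or *s; Devike g could go back to *k or *g — the one source consistent with every daughter is *k.
Position 5: Wivat has k, Devike has g. Taking the neighbouring segments as reconstructed: Wivat k can only go back to *g; Devike g could go back to *k or *g — the one source consistent with every daughter is *g.
Position 2: Wivat has a, Devike has o. Wivat preserves a here (none of its changes turn any other segment into a), so the proto-segment is *a.
The remaining positions agree across the daughters. Check the candidate against every language:
Wivat: *nakigi > nasigi > nasiki  (by palatalisation, unconditioned shift)
Devike: *nakigi
  nakigi (rule 1 does not apply)
  nakigi → nokigi   [vowel merger]
  nokigi → nogigi   [intervocalic voicing]
  nogigi (rule 4 does not apply)
  giving Devike nogigi.
*nakigi is the unique common source.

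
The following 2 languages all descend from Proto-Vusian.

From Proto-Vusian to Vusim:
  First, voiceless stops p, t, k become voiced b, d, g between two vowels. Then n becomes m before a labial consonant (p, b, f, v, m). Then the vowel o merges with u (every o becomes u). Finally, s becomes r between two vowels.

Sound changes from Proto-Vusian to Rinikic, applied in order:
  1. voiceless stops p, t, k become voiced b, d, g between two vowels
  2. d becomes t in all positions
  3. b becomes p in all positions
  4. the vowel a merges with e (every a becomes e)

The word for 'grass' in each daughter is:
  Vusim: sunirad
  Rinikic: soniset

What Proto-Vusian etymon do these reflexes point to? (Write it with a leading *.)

*sonisad

Position 5: Vusim has r, Rinikic has s. Rinikic preserves s here (none of its changes turn any other segment into s), so the proto-segment is *s.
Position 6: Vusim has a, Rinikic has e. Vusim preserves a here (none of its changes turn any other segment into a), so the proto-segment is *a.
Verify the candidate proto-form against each daughter:
Vusim: *sonisad
  sonisad (rule 1 does not apply)
  sonisad (rule 2 does not apply)
  sonisad → sunisad   [vowel merger]
  sunisad → sunirad   [rhotacism]
  giving Vusim sunirad.
Rinikic: *sonisad > sonisat > soniset  (by unconditioned shift, vowel merger)
*sonisad is the unique common source.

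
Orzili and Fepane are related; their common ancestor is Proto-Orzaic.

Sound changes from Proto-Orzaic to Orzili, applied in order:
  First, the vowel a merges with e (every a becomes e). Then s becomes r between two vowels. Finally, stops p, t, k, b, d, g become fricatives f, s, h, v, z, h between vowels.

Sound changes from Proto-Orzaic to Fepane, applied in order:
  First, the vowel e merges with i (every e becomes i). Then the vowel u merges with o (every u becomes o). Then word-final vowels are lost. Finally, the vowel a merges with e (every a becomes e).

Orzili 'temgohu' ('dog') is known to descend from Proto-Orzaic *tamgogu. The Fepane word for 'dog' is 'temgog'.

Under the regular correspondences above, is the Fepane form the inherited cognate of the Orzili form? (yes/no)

Derive the expected Fepane reflex of *tamgogu:
Fepane: *tamgogu > tamgogo > tamgog > temgog  (by vowel merger, apocope, vowel merger)
Fepane 'temgog' matches the regular reflex exactly, so the pair is cognate.

yes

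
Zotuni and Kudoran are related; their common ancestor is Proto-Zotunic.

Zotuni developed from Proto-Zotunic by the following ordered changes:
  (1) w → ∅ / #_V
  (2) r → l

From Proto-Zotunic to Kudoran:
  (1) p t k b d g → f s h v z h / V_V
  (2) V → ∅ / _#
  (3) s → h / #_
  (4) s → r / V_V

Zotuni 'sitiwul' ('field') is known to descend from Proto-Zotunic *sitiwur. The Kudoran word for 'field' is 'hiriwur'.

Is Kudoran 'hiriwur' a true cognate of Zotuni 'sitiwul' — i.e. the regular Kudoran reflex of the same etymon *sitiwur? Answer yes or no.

yes

Derive the expected Kudoran reflex of *sitiwur:
Kudoran: *sitiwur
  sitiwur → sisiwur   [intervocalic lenition]
  sisiwur (rule 2 does not apply)
  sisiwur → hisiwur   [debuccalisation]
  hisiwur → hiriwur   [rhotacism]
  giving Kudoran hiriwur.
Kudoran 'hiriwur' matches the regular reflex exactly, so the pair is cognate.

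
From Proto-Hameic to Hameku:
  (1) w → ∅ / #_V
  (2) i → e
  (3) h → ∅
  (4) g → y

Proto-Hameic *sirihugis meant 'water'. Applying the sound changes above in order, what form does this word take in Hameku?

Hameku: start from *sirihugis.
  rule 1: no change — sirihugis
  rule 2 (vowel merger): sirihugis → serehuges
  rule 3 (h-loss): serehuges → sereuges
  rule 4 (unconditioned shift): sereuges → sereuyes
  ⇒ Hameku sereuyes

sereuyes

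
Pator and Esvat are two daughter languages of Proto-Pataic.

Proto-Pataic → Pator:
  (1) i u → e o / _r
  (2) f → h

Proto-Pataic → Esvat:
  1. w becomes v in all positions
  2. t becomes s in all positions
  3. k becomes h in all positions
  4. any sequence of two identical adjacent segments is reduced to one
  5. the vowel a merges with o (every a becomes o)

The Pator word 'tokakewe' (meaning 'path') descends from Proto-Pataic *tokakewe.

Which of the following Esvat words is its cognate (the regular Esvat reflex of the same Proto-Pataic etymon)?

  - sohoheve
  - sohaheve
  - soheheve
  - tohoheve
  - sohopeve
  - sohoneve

Esvat: *tokakewe > tokakeve > sokakeve > sohaheve > sohoheve  (by unconditioned shift, unconditioned shift, unconditioned shift, vowel merger)
Among the options, 'sohoheve' alone shows every Esvat change applied in order.

sohoheve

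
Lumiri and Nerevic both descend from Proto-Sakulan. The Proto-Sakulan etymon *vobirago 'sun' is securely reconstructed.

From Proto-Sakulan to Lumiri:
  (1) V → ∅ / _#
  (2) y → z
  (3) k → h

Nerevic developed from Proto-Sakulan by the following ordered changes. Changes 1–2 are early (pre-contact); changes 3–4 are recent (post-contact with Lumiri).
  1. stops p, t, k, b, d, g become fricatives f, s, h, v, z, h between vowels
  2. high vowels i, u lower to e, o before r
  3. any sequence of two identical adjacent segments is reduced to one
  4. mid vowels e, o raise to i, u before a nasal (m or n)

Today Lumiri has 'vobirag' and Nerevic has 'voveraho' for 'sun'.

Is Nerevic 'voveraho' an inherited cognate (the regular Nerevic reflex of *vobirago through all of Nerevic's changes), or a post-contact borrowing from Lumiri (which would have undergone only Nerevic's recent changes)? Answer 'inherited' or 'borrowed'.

If inherited, *vobirago would pass through all of Nerevic's changes:
Nerevic: *vobirago
  vobirago → voviraho   [intervocalic lenition]
  voviraho → voveraho   [pre-rhotic lowering]
  voveraho (rule 3 does not apply)
  voveraho (rule 4 does not apply)
  giving Nerevic voveraho.
If borrowed from Lumiri 'vobirag' after the early changes, it would undergo only the recent ones:
  rule 3 (degemination): no change (vobirag)
  rule 4 (pre-nasal raising): no change (vobirag)
  ⇒ as a loan: vobirag
Nerevic 'voveraho' matches the inherited outcome exactly, so it is an inherited cognate, not a loan.

inherited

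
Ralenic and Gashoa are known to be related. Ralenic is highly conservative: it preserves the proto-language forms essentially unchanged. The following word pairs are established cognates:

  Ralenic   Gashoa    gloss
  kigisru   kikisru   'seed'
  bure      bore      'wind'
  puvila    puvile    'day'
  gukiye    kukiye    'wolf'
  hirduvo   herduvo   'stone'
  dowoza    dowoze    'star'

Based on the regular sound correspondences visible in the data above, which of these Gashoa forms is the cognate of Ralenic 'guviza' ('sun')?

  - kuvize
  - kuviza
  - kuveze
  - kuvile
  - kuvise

kuvize

gukiye ~ kukiye — Ralenic g corresponds to Gashoa k word-initially before a back vowel.
puvila ~ puvile, dowoza ~ dowoze — Ralenic a corresponds to Gashoa e word-finally.
Applying these to Ralenic 'guviza':
  guviza → kuviza   (g→k word-initially before a back vowel)
  kuviza → kuvize   (a→e word-finally)
So the Gashoa cognate is 'kuvize'.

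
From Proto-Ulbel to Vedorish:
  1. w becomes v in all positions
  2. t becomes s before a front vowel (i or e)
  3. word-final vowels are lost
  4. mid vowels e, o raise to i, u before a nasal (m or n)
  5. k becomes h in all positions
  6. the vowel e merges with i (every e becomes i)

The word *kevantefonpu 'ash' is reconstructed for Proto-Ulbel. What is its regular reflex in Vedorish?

hivansifunp

Vedorish: *kevantefonpu
  kevantefonpu (rule 1 does not apply)
  kevantefonpu → kevansefonpu   [palatalisation]
  kevansefonpu → kevansefonp   [apocope]
  kevansefonp → kevansefunp   [pre-nasal raising]
  kevansefunp → hevansefunp   [unconditioned shift]
  hevansefunp → hivansifunp   [vowel merger]
  giving Vedorish hivansifunp.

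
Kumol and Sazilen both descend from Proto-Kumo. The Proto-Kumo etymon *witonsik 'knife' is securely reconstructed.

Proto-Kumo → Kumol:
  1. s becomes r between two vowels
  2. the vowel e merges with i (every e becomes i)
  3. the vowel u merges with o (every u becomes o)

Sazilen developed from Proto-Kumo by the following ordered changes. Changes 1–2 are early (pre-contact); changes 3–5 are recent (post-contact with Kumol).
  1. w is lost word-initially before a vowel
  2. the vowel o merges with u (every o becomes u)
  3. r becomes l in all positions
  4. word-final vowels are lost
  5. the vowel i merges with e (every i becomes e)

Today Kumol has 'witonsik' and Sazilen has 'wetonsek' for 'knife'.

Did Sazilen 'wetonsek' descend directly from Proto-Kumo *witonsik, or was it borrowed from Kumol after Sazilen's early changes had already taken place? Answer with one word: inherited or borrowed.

If inherited, *witonsik would pass through all of Sazilen's changes:
Sazilen: *witonsik
  witonsik → itonsik   [glide loss]
  itonsik → itunsik   [vowel merger]
  itunsik (rule 3 does not apply)
  itunsik (rule 4 does not apply)
  itunsik → etunsek   [vowel merger]
  giving Sazilen etunsek.
If borrowed from Kumol 'witonsik' after the early changes, it would undergo only the recent ones:
  rule 3 (unconditioned shift): no change (witonsik)
  rule 4 (apocope): no change (witonsik)
  rule 5 (vowel merger): witonsik → wetonsek
  ⇒ as a loan: wetonsek
Sazilen 'wetonsek' matches the loan outcome 'wetonsek', not the inherited 'etunsek' — it skipped the early Sazilen changes, so it was borrowed from Kumol.

borrowed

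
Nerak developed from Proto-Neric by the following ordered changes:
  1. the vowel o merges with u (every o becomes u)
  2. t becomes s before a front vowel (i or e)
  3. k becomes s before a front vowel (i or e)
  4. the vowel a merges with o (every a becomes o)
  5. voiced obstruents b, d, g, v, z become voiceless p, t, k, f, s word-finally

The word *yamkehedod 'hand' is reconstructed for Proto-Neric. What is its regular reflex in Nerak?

yomsehedut

Nerak: *yamkehedod
  yamkehedod → yamkehedud   [vowel merger]
  yamkehedud (rule 2 does not apply)
  yamkehedud → yamsehedud   [palatalisation]
  yamsehedud → yomsehedud   [vowel merger]
  yomsehedud → yomsehedut   [final devoicing]
  giving Nerak yomsehedut.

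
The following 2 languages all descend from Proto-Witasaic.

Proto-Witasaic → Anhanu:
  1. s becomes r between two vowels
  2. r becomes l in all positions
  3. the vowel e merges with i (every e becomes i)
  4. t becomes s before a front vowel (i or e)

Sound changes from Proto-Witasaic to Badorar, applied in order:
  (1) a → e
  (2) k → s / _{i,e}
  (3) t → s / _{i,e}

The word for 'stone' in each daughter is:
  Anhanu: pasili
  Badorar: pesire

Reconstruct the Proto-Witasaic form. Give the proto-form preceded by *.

Position 5: Anhanu has l, Badorar has r. Badorar preserves r here (none of its changes turn any other segment into r), so the proto-segment is *r.
Position 6: Anhanu has i, Badorar has e. Taking the neighbouring segments as reconstructed: Anhanu i could go back to *e or *i; Badorar e could go back to *a or *e — the one source consistent with every daughter is *e.
This points to *patire. Verify forward in each daughter:
Anhanu: *patire
  patire (rule 1 does not apply)
  patire → patile   [unconditioned shift]
  patile → patili   [vowel merger]
  patili → pasili   [palatalisation]
  giving Anhanu pasili.
Badorar: *patire
  patire → petire   [vowel merger]
  petire (rule 2 does not apply)
  petire → pesire   [palatalisation]
  giving Badorar pesire.
*patire is the unique common source.

*patire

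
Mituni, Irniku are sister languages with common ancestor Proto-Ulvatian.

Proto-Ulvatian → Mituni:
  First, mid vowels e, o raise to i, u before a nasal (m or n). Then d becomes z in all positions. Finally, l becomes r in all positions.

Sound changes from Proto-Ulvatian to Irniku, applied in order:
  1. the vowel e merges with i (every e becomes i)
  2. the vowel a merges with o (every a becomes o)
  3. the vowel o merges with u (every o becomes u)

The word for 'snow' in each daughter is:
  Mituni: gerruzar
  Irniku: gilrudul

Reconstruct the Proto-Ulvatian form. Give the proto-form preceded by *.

Position 2: Mituni has e, Irniku has i. Mituni preserves e here (none of its changes turn any other segment into e), so the proto-segment is *e.
Position 8: Mituni has r, Irniku has l. Irniku preserves l here (none of its changes turn any other segment into l), so the proto-segment is *l.
Position 6: Mituni has z, Irniku has d. Irniku preserves d here (none of its changes turn any other segment into d), so the proto-segment is *d.
Continuing position by position gives *gelrudal; check it forward:
Mituni: *gelrudal
  gelrudal (rule 1 does not apply)
  gelrudal → gelruzal   [unconditioned shift]
  gelruzal → gerruzar   [unconditioned shift]
  giving Mituni gerruzar.
Irniku: *gelrudal
  gelrudal → gilrudal   [vowel merger]
  gilrudal → gilrudol   [vowel merger]
  gilrudol → gilrudul   [vowel merger]
  giving Irniku gilrudul.
No other proto-form is consistent with every reflex, so the reconstruction is *gelrudal.

*gelrudal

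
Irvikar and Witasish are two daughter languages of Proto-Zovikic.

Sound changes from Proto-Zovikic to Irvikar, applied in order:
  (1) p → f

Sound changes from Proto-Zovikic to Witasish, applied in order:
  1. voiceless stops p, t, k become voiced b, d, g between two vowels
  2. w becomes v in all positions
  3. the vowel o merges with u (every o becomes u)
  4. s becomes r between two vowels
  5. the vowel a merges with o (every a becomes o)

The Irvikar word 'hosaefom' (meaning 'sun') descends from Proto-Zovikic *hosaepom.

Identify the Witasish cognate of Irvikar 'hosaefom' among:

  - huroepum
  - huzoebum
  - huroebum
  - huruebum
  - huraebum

huroebum

Witasish: *hosaepom > hosaebom > husaebum > huraebum > huroebum  (by intervocalic voicing, vowel merger, rhotacism, vowel merger)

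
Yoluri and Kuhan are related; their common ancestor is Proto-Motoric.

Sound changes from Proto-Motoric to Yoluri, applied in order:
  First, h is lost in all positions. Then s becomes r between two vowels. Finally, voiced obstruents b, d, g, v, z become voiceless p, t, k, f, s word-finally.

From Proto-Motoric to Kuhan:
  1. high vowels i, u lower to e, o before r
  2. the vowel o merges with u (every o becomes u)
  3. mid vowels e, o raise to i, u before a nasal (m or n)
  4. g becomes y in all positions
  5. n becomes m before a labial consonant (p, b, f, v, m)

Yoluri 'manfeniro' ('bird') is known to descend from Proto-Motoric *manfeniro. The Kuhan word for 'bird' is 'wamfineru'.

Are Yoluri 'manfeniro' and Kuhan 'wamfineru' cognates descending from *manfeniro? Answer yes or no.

Derive the expected Kuhan reflex of *manfeniro:
Kuhan: *manfeniro
  manfeniro → manfenero   [pre-rhotic lowering]
  manfenero → manfeneru   [vowel merger]
  manfeneru → manfineru   [pre-nasal raising]
  manfineru (rule 4 does not apply)
  manfineru → mamfineru   [nasal place assimilation]
  giving Kuhan mamfineru.
The regular Kuhan reflex would be 'mamfineru', but the attested form is 'wamfineru'. The correspondence is irregular, so they are not cognates (the Kuhan form has a different source).

no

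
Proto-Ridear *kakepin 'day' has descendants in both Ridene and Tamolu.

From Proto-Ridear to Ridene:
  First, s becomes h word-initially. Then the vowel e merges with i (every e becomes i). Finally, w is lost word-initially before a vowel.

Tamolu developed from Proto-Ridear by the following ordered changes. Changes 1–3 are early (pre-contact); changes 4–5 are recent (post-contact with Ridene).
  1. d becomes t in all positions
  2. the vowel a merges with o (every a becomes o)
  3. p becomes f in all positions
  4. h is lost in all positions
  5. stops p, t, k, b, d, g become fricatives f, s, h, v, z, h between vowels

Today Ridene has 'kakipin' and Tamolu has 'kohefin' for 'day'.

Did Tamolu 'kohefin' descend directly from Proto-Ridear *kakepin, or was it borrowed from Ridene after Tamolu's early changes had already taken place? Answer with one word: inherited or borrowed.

inherited

If inherited, *kakepin would pass through all of Tamolu's changes:
Tamolu: *kakepin > kokepin > kokefin > kohefin  (by vowel merger, unconditioned shift, intervocalic lenition)
If borrowed from Ridene 'kakipin' after the early changes, it would undergo only the recent ones:
  rule 4 (h-loss): no change (kakipin)
  rule 5 (intervocalic lenition): kakipin → kahifin
  ⇒ as a loan: kahifin
Tamolu 'kohefin' matches the inherited outcome exactly, so it is an inherited cognate, not a loan.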